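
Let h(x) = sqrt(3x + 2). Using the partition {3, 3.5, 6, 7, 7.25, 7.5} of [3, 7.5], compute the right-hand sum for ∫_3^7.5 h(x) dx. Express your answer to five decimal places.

20.19972

Subinterval widths: 0.5, 2.5, 1, 0.25, 0.25.
Right endpoints: 3.5, 6, 7, 7.25, 7.5.
h(3.5) ≈ 3.53553, h(6) ≈ 4.47214, h(7) ≈ 4.79583, h(7.25) ≈ 4.87340, h(7.5) ≈ 4.94975.
Sum = Σ Δx_i · h(x_i).
Sum ≈ 20.19972.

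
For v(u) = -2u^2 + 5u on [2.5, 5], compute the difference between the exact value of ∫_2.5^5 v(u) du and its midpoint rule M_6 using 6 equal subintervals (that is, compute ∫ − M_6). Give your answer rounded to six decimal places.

Exact integral: ∫_2.5^5 v(u) du ≈ -26.04166667.
M_6 ≈ -25.96932870.
Error ≈ -26.04166667 − (-25.96932870) ≈ -0.072338.

-0.072338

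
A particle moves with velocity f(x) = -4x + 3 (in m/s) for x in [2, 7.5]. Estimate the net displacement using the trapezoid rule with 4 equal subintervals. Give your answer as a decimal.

-88

Δx = (7.5 − 2)/4 = 1.375.
f(2) = -5, f(3.375) = -10.5, f(4.75) = -16, f(6.125) = -21.5, f(7.5) = -27.
T_4 = (Δx/2)·[f(x_0) + 2f(x_1) + 2f(x_2) + 2f(x_3) + f(x_4)].
Sum = -88.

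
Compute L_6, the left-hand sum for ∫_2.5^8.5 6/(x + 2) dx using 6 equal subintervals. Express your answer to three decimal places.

Δx = (8.5 − 2.5)/6 = 1.
Left endpoints: 2.5, 3.5, 4.5, 5.5, 6.5, 7.5.
f(2.5) = 4/3, f(3.5) = 12/11, f(4.5) = 12/13, f(5.5) = 0.8, f(6.5) = 12/17, f(7.5) = 12/19.
Sum = Δx · [f(2.5) + f(3.5) + f(4.5) + ...].
Sum ≈ 5.485.

5.485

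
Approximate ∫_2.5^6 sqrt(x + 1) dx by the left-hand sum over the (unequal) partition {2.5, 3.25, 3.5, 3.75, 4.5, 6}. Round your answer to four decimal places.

7.6012

Subinterval widths: 0.75, 0.25, 0.25, 0.75, 1.5.
Left endpoints: 2.5, 3.25, 3.5, 3.75, 4.5.
f(2.5) ≈ 1.8708, f(3.25) ≈ 2.0616, f(3.5) ≈ 2.1213, f(3.75) ≈ 2.1794, f(4.5) ≈ 2.3452.
Sum = Σ Δx_i · f(x_i).
Sum ≈ 7.6012.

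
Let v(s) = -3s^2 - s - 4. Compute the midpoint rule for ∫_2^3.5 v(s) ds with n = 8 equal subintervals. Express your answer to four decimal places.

Δs = (3.5 − 2)/8 = 0.1875.
Midpoints: 2.09375, 2.28125, 2.46875, 2.65625, 2.84375, 3.03125, 3.21875, 3.40625.
v(2.09375) = -19707/1024, v(2.28125) = -22419/1024, v(2.46875) = -25347/1024, v(2.65625) = -28491/1024, v(2.84375) = -31851/1024, v(3.03125) = -35427/1024, v(3.21875) = -39219/1024, v(3.40625) = -43227/1024.
Sum = Δs · [v(2.09375) + v(2.28125) + v(2.46875) + ...].
Sum ≈ -44.9868.

-44.9868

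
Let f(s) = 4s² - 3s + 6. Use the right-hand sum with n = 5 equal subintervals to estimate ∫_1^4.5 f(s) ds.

136.71

Δs = (4.5 − 1)/5 = 0.7.
Right endpoints: 1.7, 2.4, 3.1, 3.8, 4.5.
f(1.7) = 12.46, f(2.4) = 21.84, f(3.1) = 35.14, f(3.8) = 52.36, f(4.5) = 73.5.
Sum = Δs · [f(1.7) + f(2.4) + f(3.1) + f(3.8) + f(4.5)].
Sum = 136.71.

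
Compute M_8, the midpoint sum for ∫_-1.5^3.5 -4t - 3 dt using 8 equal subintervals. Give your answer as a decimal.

-35

Δt = (3.5 − (-1.5))/8 = 0.625.
Midpoints: -1.1875, -0.5625, 0.0625, 0.6875, 1.3125, 1.9375, 2.5625, 3.1875.
f(-1.1875) = 1.75, f(-0.5625) = -0.75, f(0.0625) = -3.25, f(0.6875) = -5.75, f(1.3125) = -8.25, f(1.9375) = -10.75, f(2.5625) = -13.25, f(3.1875) = -15.75.
Sum = Δt · [f(-1.1875) + f(-0.5625) + f(0.0625) + ...].
Sum = -35.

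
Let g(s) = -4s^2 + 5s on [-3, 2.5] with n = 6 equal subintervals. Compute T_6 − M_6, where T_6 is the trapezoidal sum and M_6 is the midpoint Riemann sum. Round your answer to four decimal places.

-4.6215

T_6 ≈ -66.789352.
M_6 ≈ -62.167824.
T_6 − M_6 ≈ -4.6215.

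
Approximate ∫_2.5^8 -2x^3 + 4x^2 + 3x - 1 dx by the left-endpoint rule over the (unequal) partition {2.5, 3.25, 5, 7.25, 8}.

Subinterval widths: 0.75, 1.75, 2.25, 0.75.
Left endpoints: 2.5, 3.25, 5, 7.25.
f(2.5) = 0.25, f(3.25) = -17.65625, f(5) = -136, f(7.25) = -531.15625.
Sum = Σ Δx_i · f(x_i).
Sum = -735.078125.

-735.078125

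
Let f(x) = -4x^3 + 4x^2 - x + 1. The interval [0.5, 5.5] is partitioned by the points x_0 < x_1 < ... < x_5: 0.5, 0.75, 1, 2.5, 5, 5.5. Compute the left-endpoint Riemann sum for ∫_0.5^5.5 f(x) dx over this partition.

-299.046875

Subinterval widths: 0.25, 0.25, 1.5, 2.5, 0.5.
Left endpoints: 0.5, 0.75, 1, 2.5, 5.
f(0.5) = 1, f(0.75) = 0.8125, f(1) = 0, f(2.5) = -39, f(5) = -404.
Sum = Σ Δx_i · f(x_i).
Sum = -299.046875.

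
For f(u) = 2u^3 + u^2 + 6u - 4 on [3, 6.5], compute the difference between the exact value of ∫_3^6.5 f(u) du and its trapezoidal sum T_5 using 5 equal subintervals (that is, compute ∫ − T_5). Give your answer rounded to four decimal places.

Exact integral: ∫_3^6.5 f(u) du ≈ 1020.322917.
T_5 = 1028.755.
Error ≈ 1020.322917 − 1028.755 ≈ -8.4321.

-8.4321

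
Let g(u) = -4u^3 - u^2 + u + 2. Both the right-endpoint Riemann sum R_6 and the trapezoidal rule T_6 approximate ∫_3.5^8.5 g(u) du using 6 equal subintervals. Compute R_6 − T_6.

R_6 ≈ -6237.66204.
T_6 ≈ -5262.66204.
R_6 − T_6 = -975.

-975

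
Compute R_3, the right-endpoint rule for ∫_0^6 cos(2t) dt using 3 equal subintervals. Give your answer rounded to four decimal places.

Δt = (6 − 0)/3 = 2.
Right endpoints: 2, 4, 6.
f(2) ≈ -0.6536, f(4) ≈ -0.1455, f(6) ≈ 0.8439.
Sum = Δt · [f(2) + f(4) + f(6)].
Sum ≈ 0.0894.

0.0894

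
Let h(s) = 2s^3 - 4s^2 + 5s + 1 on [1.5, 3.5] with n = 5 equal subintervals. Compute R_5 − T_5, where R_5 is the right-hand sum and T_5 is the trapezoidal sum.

R_5 = 57.22.
T_5 = 47.42.
R_5 − T_5 = 9.8.

9.8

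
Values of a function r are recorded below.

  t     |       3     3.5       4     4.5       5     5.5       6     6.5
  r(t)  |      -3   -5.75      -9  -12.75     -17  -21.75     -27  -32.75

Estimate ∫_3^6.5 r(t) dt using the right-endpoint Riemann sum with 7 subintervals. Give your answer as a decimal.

-63

Δt = 0.5.
Sum = 0.5·[(-5.75) + (-9) + (-12.75) + (-17) + (-21.75) + (-27) + (-32.75)] = -63.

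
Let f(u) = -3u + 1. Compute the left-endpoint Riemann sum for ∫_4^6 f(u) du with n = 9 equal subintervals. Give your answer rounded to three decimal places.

-27.333

Δu = (6 − 4)/9 = 2/9.
Left endpoints: 4, 38/9, 40/9, 14/3, 44/9, 46/9, 16/3, 50/9, 52/9.
f(4) = -11, f(38/9) = -35/3, f(40/9) = -37/3, f(14/3) = -13, f(44/9) = -41/3, f(46/9) = -43/3, f(16/3) = -15, f(50/9) = -47/3, f(52/9) = -49/3.
Sum = Δu · [f(4) + f(38/9) + f(40/9) + ...].
Sum ≈ -27.333.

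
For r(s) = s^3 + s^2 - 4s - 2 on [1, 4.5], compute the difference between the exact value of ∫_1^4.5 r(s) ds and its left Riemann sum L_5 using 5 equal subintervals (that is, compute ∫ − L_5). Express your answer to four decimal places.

30.7373

Exact integral: ∫_1^4.5 r(s) ds ≈ 86.807292.
L_5 = 56.07.
Error ≈ 86.807292 − 56.07 ≈ 30.7373.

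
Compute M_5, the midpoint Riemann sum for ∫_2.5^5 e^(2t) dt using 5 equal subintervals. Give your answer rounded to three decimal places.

Δt = (5 − 2.5)/5 = 0.5.
Midpoints: 2.75, 3.25, 3.75, 4.25, 4.75.
f(2.75) ≈ 244.692, f(3.25) ≈ 665.142, f(3.75) ≈ 1808.042, f(4.25) ≈ 4914.769, f(4.75) ≈ 13359.727.
Sum = Δt · [f(2.75) + f(3.25) + f(3.75) + f(4.25) + f(4.75)].
Sum ≈ 10496.186.

10496.186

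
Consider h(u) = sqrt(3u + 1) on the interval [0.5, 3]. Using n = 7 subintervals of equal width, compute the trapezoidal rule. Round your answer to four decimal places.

Δu = (3 − 0.5)/7 = 5/14.
h(0.5) ≈ 1.5811, h(6/7) ≈ 1.8898, h(17/14) ≈ 2.1547, h(11/7) ≈ 2.3905, h(27/14) ≈ 2.6049, h(16/7) ≈ 2.8031, h(37/14) ≈ 2.9881, h(3) ≈ 3.1623.
T_7 = (Δu/2)·[h(u_0) + 2h(u_1) + ... + 2h(u_{6}) + h(u_7)].
Sum ≈ 6.1439.

6.1439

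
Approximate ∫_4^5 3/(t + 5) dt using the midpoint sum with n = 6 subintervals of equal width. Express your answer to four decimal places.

Δt = (5 − 4)/6 = 1/6.
Midpoints: 49/12, 4.25, 53/12, 55/12, 4.75, 59/12.
f(49/12) = 36/109, f(4.25) = 12/37, f(53/12) = 36/113, f(55/12) = 36/115, f(4.75) = 4/13, f(59/12) = 36/119.
Sum = Δt · [f(49/12) + f(4.25) + f(53/12) + ...].
Sum ≈ 0.3161.

0.3161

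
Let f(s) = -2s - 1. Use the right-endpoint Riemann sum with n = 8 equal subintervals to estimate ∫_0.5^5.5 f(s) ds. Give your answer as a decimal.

-38.125

Δs = (5.5 − 0.5)/8 = 0.625.
Right endpoints: 1.125, 1.75, 2.375, 3, 3.625, 4.25, 4.875, 5.5.
f(1.125) = -3.25, f(1.75) = -4.5, f(2.375) = -5.75, f(3) = -7, f(3.625) = -8.25, f(4.25) = -9.5, f(4.875) = -10.75, f(5.5) = -12.
Sum = Δs · [f(1.125) + f(1.75) + f(2.375) + ...].
Sum = -38.125.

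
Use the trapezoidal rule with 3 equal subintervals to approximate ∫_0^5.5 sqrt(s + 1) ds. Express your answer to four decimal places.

Δs = (5.5 − 0)/3 = 11/6.
f(0) ≈ 1.0000, f(11/6) ≈ 1.6833, f(11/3) ≈ 2.1602, f(5.5) ≈ 2.5495.
T_3 = (Δs/2)·[f(s_0) + 2f(s_1) + 2f(s_2) + f(s_3)].
Sum ≈ 10.3001.

10.3001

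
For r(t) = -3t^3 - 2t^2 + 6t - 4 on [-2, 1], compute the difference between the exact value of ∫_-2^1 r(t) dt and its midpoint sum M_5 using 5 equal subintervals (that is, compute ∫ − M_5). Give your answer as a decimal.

0.225

Exact integral: ∫_-2^1 r(t) dt = -15.75.
M_5 = -15.975.
Error = -15.75 − (-15.975) = 0.225.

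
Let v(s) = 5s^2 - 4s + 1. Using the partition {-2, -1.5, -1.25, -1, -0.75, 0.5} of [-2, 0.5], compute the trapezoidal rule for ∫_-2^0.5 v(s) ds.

25.3125

Subinterval widths: 0.5, 0.25, 0.25, 0.25, 1.25.
v(-2) = 29, v(-1.5) = 18.25, v(-1.25) = 13.8125, v(-1) = 10, v(-0.75) = 6.8125, v(0.5) = 0.25.
On each subinterval the trapezoid contributes (Δs_i/2)·[v(s_{i-1}) + v(s_i)].
Sum = 25.3125.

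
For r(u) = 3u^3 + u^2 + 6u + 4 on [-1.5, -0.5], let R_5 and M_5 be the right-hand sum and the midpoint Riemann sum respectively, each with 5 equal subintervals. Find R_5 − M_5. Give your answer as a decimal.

1.295

R_5 = -3.345.
M_5 = -4.64.
R_5 − M_5 = 1.295.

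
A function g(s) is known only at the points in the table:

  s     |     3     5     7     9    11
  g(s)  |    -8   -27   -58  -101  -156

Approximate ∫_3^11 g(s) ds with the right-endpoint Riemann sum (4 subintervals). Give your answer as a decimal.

-684

Δs = 2.
Sum = 2·[(-27) + (-58) + (-101) + (-156)] = -684.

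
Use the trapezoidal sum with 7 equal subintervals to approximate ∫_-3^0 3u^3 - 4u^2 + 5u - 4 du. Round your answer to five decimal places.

Δu = (0 − (-3))/7 = 3/7.
f(-3) = -136, f(-18/7) = -32350/343, f(-15/7) = -21472/343, f(-12/7) = -13528/343, f(-9/7) = -8032/343, f(-6/7) = -4498/343, f(-3/7) = -2440/343, f(0) = -4.
T_7 = (Δu/2)·[f(u_0) + 2f(u_1) + ... + 2f(u_{6}) + f(u_7)].
Sum ≈ -132.85714.

-132.85714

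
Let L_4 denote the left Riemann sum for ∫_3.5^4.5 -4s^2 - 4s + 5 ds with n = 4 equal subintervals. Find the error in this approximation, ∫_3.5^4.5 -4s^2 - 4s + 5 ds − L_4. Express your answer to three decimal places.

-4.458

Exact integral: ∫_3.5^4.5 f(s) ds ≈ -75.33333.
L_4 = -70.875.
Error ≈ -75.33333 − (-70.875) ≈ -4.458.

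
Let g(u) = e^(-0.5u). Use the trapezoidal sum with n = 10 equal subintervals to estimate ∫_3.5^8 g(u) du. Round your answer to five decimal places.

0.31223

Δu = (8 − 3.5)/10 = 0.45.
g(3.5) ≈ 0.17377, g(3.95) ≈ 0.13876, g(4.4) ≈ 0.11080, g(4.85) ≈ 0.08848, g(5.3) ≈ 0.07065, g(5.75) ≈ 0.05642, g(6.2) ≈ 0.04505, g(6.65) ≈ 0.03597, g(7.1) ≈ 0.02872, g(7.55) ≈ 0.02294, g(8) ≈ 0.01832.
T_10 = (Δu/2)·[g(u_0) + 2g(u_1) + ... + 2g(u_{9}) + g(u_10)].
Sum ≈ 0.31223.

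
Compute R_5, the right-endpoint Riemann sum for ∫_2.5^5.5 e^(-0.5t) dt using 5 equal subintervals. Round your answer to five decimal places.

Δt = (5.5 − 2.5)/5 = 0.6.
Right endpoints: 3.1, 3.7, 4.3, 4.9, 5.5.
f(3.1) ≈ 0.21225, f(3.7) ≈ 0.15724, f(4.3) ≈ 0.11648, f(4.9) ≈ 0.08629, f(5.5) ≈ 0.06393.
Sum = Δt · [f(3.1) + f(3.7) + f(4.3) + f(4.9) + f(5.5)].
Sum ≈ 0.38171.

0.38171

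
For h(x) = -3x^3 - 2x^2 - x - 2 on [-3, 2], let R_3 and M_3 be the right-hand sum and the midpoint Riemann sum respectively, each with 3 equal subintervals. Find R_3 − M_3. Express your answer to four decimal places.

R_3 ≈ -59.629630.
M_3 ≈ 15.023148.
R_3 − M_3 ≈ -74.6528.

-74.6528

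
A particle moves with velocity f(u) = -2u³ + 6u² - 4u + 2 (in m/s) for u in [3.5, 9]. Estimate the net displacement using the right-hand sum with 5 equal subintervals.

-2534.62

Δu = (9 − 3.5)/5 = 1.1.
Right endpoints: 4.6, 5.7, 6.8, 7.9, 9.
f(4.6) = -84.112, f(5.7) = -196.246, f(6.8) = -376.624, f(7.9) = -641.218, f(9) = -1006.
Sum = Δu · [f(4.6) + f(5.7) + f(6.8) + f(7.9) + f(9)].
Sum = -2534.62.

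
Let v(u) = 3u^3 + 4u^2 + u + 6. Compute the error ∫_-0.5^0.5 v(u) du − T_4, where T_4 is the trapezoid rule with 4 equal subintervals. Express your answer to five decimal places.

Exact integral: ∫_-0.5^0.5 v(u) du ≈ 6.3333333.
T_4 = 6.375.
Error ≈ 6.3333333 − 6.375 ≈ -0.04167.

-0.04167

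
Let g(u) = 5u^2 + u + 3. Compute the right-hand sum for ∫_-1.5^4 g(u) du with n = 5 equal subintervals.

Δu = (4 − (-1.5))/5 = 1.1.
Right endpoints: -0.4, 0.7, 1.8, 2.9, 4.
g(-0.4) = 3.4, g(0.7) = 6.15, g(1.8) = 21, g(2.9) = 47.95, g(4) = 87.
Sum = Δu · [g(-0.4) + g(0.7) + g(1.8) + g(2.9) + g(4)].
Sum = 182.05.

182.05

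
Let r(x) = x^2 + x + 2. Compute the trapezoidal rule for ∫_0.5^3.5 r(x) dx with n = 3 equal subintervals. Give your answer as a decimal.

26.75

Δx = (3.5 − 0.5)/3 = 1.
r(0.5) = 2.75, r(1.5) = 5.75, r(2.5) = 10.75, r(3.5) = 17.75.
T_3 = (Δx/2)·[r(x_0) + 2r(x_1) + 2r(x_2) + r(x_3)].
Sum = 26.75.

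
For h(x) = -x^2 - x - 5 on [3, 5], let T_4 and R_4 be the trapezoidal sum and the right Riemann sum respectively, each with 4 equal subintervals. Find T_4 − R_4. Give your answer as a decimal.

T_4 = -50.75.
R_4 = -55.25.
T_4 − R_4 = 4.5.

4.5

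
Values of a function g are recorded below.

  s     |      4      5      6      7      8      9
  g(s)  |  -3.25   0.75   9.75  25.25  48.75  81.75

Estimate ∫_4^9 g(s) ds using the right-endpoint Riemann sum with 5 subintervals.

Δs = 1.
Sum = 1·[0.75 + 9.75 + 25.25 + 48.75 + 81.75] = 166.25.

166.25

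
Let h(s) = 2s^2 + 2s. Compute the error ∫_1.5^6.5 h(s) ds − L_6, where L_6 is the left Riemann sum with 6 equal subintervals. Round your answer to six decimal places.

Exact integral: ∫_1.5^6.5 h(s) ds ≈ 220.83333333.
L_6 ≈ 184.49074074.
Error ≈ 220.83333333 − 184.49074074 ≈ 36.342593.

36.342593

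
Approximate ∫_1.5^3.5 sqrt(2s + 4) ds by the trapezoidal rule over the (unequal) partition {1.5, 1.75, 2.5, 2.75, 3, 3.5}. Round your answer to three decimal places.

Subinterval widths: 0.25, 0.75, 0.25, 0.25, 0.5.
f(1.5) ≈ 2.646, f(1.75) ≈ 2.739, f(2.5) ≈ 3.000, f(2.75) ≈ 3.082, f(3) ≈ 3.162, f(3.5) ≈ 3.317.
On each subinterval the trapezoid contributes (Δs_i/2)·[f(s_{i-1}) + f(s_i)].
Sum ≈ 5.986.

5.986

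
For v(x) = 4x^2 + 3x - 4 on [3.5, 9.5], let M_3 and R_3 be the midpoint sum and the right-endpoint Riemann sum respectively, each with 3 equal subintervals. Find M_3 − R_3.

-354

M_3 = 1171.
R_3 = 1525.
M_3 − R_3 = -354.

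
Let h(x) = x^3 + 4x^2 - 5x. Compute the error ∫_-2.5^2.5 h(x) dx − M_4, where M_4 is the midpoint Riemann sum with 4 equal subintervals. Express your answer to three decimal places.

2.604

Exact integral: ∫_-2.5^2.5 h(x) dx ≈ 41.66667.
M_4 = 39.0625.
Error ≈ 41.66667 − 39.0625 ≈ 2.604.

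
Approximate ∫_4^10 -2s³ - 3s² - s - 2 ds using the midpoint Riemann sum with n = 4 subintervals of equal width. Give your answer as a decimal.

Δs = (10 − 4)/4 = 1.5.
Midpoints: 4.75, 6.25, 7.75, 9.25.
f(4.75) = -288.78125, f(6.25) = -613.71875, f(7.75) = -1120.90625, f(9.25) = -1850.84375.
Sum = Δs · [f(4.75) + f(6.25) + f(7.75) + f(9.25)].
Sum = -5811.375.

-5811.375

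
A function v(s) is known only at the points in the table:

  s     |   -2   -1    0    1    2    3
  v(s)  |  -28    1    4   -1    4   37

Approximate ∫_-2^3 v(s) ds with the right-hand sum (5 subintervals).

Δs = 1.
Sum = 1·[1 + 4 + (-1) + 4 + 37] = 45.

45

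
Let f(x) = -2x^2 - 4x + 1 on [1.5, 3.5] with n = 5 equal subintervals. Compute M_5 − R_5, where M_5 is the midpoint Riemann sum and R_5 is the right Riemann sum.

M_5 = -44.28.
R_5 = -50.04.
M_5 − R_5 = 5.76.

5.76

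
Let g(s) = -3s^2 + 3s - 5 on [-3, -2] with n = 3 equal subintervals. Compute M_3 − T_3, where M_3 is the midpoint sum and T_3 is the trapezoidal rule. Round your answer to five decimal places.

0.08333

M_3 ≈ -31.4722222.
T_3 ≈ -31.5555556.
M_3 − T_3 ≈ 0.08333.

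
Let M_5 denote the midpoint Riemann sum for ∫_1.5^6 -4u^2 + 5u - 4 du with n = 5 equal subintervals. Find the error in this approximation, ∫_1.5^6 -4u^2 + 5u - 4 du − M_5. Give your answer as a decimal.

Exact integral: ∫_1.5^6 f(u) du = -217.125.
M_5 = -215.91.
Error = -217.125 − (-215.91) = -1.215.

-1.215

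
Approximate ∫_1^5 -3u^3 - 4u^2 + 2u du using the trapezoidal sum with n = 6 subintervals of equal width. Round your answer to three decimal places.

Δu = (5 − 1)/6 = 2/3.
f(1) = -5, f(5/3) = -65/3, f(7/3) = -497/9, f(3) = -111, f(11/3) = -583/3, f(13/3) = -2795/9, f(5) = -465.
T_6 = (Δu/2)·[f(u_0) + 2f(u_1) + ... + 2f(u_{5}) + f(u_6)].
Sum ≈ -618.519.

-618.519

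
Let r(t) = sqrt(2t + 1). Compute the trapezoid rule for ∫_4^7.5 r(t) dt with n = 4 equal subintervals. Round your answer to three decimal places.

12.328

Δt = (7.5 − 4)/4 = 0.875.
r(4) ≈ 3.000, r(4.875) ≈ 3.279, r(5.75) ≈ 3.536, r(6.625) ≈ 3.775, r(7.5) ≈ 4.000.
T_4 = (Δt/2)·[r(t_0) + 2r(t_1) + 2r(t_2) + 2r(t_3) + r(t_4)].
Sum ≈ 12.328.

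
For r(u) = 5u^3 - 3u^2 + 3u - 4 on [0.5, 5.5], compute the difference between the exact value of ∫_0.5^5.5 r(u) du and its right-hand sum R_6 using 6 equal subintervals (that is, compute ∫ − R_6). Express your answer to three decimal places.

-339.410

Exact integral: ∫_0.5^5.5 r(u) du = 1002.5.
R_6 ≈ 1341.90972.
Error ≈ 1002.5 − 1341.90972 ≈ -339.410.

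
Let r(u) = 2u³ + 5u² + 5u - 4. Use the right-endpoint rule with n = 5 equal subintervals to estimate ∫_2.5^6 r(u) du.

Δu = (6 − 2.5)/5 = 0.7.
Right endpoints: 3.2, 3.9, 4.6, 5.3, 6.
r(3.2) = 128.736, r(3.9) = 210.188, r(4.6) = 319.472, r(5.3) = 460.704, r(6) = 638.
Sum = Δu · [r(3.2) + r(3.9) + r(4.6) + r(5.3) + r(6)].
Sum = 1229.97.

1229.97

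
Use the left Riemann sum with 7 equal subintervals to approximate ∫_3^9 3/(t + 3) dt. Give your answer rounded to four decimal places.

2.1904

Δt = (9 − 3)/7 = 6/7.
Left endpoints: 3, 27/7, 33/7, 39/7, 45/7, 51/7, 57/7.
f(3) = 0.5, f(27/7) = 0.4375, f(33/7) = 7/18, f(39/7) = 0.35, f(45/7) = 7/22, f(51/7) = 7/24, f(57/7) = 7/26.
Sum = Δt · [f(3) + f(27/7) + f(33/7) + ...].
Sum ≈ 2.1904.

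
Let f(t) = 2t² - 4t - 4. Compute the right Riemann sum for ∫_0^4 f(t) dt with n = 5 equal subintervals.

Δt = (4 − 0)/5 = 0.8.
Right endpoints: 0.8, 1.6, 2.4, 3.2, 4.
f(0.8) = -5.92, f(1.6) = -5.28, f(2.4) = -2.08, f(3.2) = 3.68, f(4) = 12.
Sum = Δt · [f(0.8) + f(1.6) + f(2.4) + f(3.2) + f(4)].
Sum = 1.92.

1.92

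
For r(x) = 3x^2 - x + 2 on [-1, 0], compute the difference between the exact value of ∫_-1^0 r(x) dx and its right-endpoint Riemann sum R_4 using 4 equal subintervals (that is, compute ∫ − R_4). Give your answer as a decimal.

Exact integral: ∫_-1^0 r(x) dx = 3.5.
R_4 = 3.03125.
Error = 3.5 − 3.03125 = 0.46875.

0.46875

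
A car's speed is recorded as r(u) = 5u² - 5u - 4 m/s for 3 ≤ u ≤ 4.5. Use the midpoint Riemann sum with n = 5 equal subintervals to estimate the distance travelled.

72.69375

Δu = (4.5 − 3)/5 = 0.3.
Midpoints: 3.15, 3.45, 3.75, 4.05, 4.35.
r(3.15) = 29.8625, r(3.45) = 38.2625, r(3.75) = 47.5625, r(4.05) = 57.7625, r(4.35) = 68.8625.
Sum = Δu · [r(3.15) + r(3.45) + r(3.75) + r(4.05) + r(4.35)].
Sum = 72.69375.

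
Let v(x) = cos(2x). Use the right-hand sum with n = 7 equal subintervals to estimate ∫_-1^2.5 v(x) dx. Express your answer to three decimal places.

Δx = (2.5 − (-1))/7 = 0.5.
Right endpoints: -0.5, 0, 0.5, 1, 1.5, 2, 2.5.
v(-0.5) ≈ 0.540, v(0) ≈ 1.000, v(0.5) ≈ 0.540, v(1) ≈ -0.416, v(1.5) ≈ -0.990, v(2) ≈ -0.654, v(2.5) ≈ 0.284.
Sum = Δx · [v(-0.5) + v(0) + v(0.5) + ...].
Sum ≈ 0.152.

0.152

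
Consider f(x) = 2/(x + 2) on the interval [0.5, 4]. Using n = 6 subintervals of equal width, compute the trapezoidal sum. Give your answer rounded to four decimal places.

Δx = (4 − 0.5)/6 = 7/12.
f(0.5) = 0.8, f(13/12) = 24/37, f(5/3) = 6/11, f(2.25) = 8/17, f(17/6) = 12/29, f(41/12) = 24/65, f(4) = 1/3.
T_6 = (Δx/2)·[f(x_0) + 2f(x_1) + ... + 2f(x_{5}) + f(x_6)].
Sum ≈ 1.7584.

1.7584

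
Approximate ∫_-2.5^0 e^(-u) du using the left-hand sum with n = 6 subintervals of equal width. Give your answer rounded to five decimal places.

Δu = (0 − (-2.5))/6 = 5/12.
Left endpoints: -2.5, -25/12, -5/3, -1.25, -5/6, -5/12.
f(-2.5) ≈ 12.18249, f(-25/12) ≈ 8.03119, f(-5/3) ≈ 5.29449, f(-1.25) ≈ 3.49034, f(-5/6) ≈ 2.30098, f(-5/12) ≈ 1.51690.
Sum = Δu · [f(-2.5) + f(-25/12) + f(-5/3) + ...].
Sum ≈ 13.67350.

13.67350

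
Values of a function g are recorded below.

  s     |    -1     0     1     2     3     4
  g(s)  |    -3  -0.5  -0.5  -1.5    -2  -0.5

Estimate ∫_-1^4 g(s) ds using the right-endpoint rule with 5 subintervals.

-5

Δs = 1.
Sum = 1·[(-0.5) + (-0.5) + (-1.5) + (-2) + (-0.5)] = -5.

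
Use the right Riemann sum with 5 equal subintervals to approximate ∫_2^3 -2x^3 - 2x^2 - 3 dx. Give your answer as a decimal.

-53.08

Δx = (3 − 2)/5 = 0.2.
Right endpoints: 2.2, 2.4, 2.6, 2.8, 3.
f(2.2) = -33.976, f(2.4) = -42.168, f(2.6) = -51.672, f(2.8) = -62.584, f(3) = -75.
Sum = Δx · [f(2.2) + f(2.4) + f(2.6) + f(2.8) + f(3)].
Sum = -53.08.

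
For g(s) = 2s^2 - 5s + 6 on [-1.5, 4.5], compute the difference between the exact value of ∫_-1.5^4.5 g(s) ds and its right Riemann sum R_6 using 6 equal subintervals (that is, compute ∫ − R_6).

-5

Exact integral: ∫_-1.5^4.5 g(s) ds = 54.
R_6 = 59.
Error = 54 − 59 = -5.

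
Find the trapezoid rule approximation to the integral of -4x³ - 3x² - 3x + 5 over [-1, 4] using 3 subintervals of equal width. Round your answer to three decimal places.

-366.111

Δx = (4 − (-1))/3 = 5/3.
f(-1) = 9, f(2/3) = 13/27, f(7/3) = -1867/27, f(4) = -311.
T_3 = (Δx/2)·[f(x_0) + 2f(x_1) + 2f(x_2) + f(x_3)].
Sum ≈ -366.111.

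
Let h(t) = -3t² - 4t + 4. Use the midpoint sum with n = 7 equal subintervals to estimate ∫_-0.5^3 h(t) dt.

Δt = (3 − (-0.5))/7 = 0.5.
Midpoints: -0.25, 0.25, 0.75, 1.25, 1.75, 2.25, 2.75.
h(-0.25) = 4.8125, h(0.25) = 2.8125, h(0.75) = -0.6875, h(1.25) = -5.6875, h(1.75) = -12.1875, h(2.25) = -20.1875, h(2.75) = -29.6875.
Sum = Δt · [h(-0.25) + h(0.25) + h(0.75) + ...].
Sum = -30.40625.

-30.40625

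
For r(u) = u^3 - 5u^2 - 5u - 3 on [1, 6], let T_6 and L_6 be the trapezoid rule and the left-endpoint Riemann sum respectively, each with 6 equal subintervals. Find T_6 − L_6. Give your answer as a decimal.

T_6 ≈ -133.90046.
L_6 ≈ -140.15046.
T_6 − L_6 = 6.25.

6.25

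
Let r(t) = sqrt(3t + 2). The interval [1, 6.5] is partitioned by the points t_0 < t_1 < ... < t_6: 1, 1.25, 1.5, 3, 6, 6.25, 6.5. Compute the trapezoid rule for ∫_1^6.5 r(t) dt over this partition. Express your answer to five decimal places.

Subinterval widths: 0.25, 0.25, 1.5, 3, 0.25, 0.25.
r(1) ≈ 2.23607, r(1.25) ≈ 2.39792, r(1.5) ≈ 2.54951, r(3) ≈ 3.31662, r(6) ≈ 4.47214, r(6.25) ≈ 4.55522, r(6.5) ≈ 4.63681.
On each subinterval the trapezoid contributes (Δt_i/2)·[r(t_{i-1}) + r(t_i)].
Sum ≈ 19.55784.

19.55784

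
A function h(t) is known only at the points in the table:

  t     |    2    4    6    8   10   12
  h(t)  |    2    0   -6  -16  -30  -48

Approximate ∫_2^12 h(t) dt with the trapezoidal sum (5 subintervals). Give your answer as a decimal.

Δt = 2.
T_5 = (2/2)·[2 + 2·0 + 2·(-6) + 2·(-16) + 2·(-30) + (-48)] = -150.

-150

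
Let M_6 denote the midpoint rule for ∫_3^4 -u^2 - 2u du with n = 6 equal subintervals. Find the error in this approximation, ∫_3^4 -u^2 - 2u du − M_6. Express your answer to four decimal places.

Exact integral: ∫_3^4 f(u) du ≈ -19.333333.
M_6 ≈ -19.331019.
Error ≈ -19.333333 − (-19.331019) ≈ -0.0023.

-0.0023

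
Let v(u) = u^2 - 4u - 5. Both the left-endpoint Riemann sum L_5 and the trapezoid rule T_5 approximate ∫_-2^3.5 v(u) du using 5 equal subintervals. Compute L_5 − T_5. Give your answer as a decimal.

L_5 = -18.37.
T_5 = -25.9325.
L_5 − T_5 = 7.5625.

7.5625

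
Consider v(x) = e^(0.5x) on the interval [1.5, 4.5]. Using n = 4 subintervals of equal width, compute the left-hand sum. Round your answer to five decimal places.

Δx = (4.5 − 1.5)/4 = 0.75.
Left endpoints: 1.5, 2.25, 3, 3.75.
v(1.5) ≈ 2.11700, v(2.25) ≈ 3.08022, v(3) ≈ 4.48169, v(3.75) ≈ 6.52082.
Sum = Δx · [v(1.5) + v(2.25) + v(3) + v(3.75)].
Sum ≈ 12.14979.

12.14979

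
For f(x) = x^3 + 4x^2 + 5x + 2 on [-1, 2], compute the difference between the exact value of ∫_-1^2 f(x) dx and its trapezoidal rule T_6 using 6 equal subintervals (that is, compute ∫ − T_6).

-0.6875

Exact integral: ∫_-1^2 f(x) dx = 29.25.
T_6 = 29.9375.
Error = 29.25 − 29.9375 = -0.6875.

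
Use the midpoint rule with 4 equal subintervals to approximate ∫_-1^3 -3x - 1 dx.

Δx = (3 − (-1))/4 = 1.
Midpoints: -0.5, 0.5, 1.5, 2.5.
f(-0.5) = 0.5, f(0.5) = -2.5, f(1.5) = -5.5, f(2.5) = -8.5.
Sum = Δx · [f(-0.5) + f(0.5) + f(1.5) + f(2.5)].
Sum = -16.

-16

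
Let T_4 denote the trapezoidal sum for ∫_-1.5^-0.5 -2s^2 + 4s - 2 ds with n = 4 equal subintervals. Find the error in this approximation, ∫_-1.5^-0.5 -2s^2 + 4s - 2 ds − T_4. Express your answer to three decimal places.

0.021

Exact integral: ∫_-1.5^-0.5 f(s) ds ≈ -8.16667.
T_4 = -8.1875.
Error ≈ -8.16667 − (-8.1875) ≈ 0.021.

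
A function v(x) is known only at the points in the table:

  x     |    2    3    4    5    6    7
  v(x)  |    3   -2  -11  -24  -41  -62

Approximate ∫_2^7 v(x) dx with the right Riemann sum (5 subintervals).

Δx = 1.
Sum = 1·[(-2) + (-11) + (-24) + (-41) + (-62)] = -140.

-140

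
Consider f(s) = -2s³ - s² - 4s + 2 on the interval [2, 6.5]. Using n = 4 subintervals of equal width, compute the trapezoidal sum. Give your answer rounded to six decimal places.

Δs = (6.5 − 2)/4 = 1.125.
f(2) = -26, f(3.125) = -81.30078125, f(4.25) = -186.59375, f(5.375) = -358.96484375, f(6.5) = -615.5.
T_4 = (Δs/2)·[f(s_0) + 2f(s_1) + 2f(s_2) + 2f(s_3) + f(s_4)].
Sum ≈ -1066.060547.

-1066.060547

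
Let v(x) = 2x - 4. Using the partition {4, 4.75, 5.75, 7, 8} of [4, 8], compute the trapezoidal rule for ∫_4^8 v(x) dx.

32

Subinterval widths: 0.75, 1, 1.25, 1.
v(4) = 4, v(4.75) = 5.5, v(5.75) = 7.5, v(7) = 10, v(8) = 12.
On each subinterval the trapezoid contributes (Δx_i/2)·[v(x_{i-1}) + v(x_i)].
Sum = 32.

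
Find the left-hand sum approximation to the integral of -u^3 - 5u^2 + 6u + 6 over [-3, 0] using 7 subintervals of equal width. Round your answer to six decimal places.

Δu = (0 − (-3))/7 = 3/7.
Left endpoints: -3, -18/7, -15/7, -12/7, -9/7, -6/7, -3/7.
f(-3) = -30, f(-18/7) = -8742/343, f(-15/7) = -6852/343, f(-12/7) = -4782/343, f(-9/7) = -2694/343, f(-6/7) = -750/343, f(-3/7) = 888/343.
Sum = Δu · [f(-3) + f(-18/7) + f(-15/7) + ...].
Sum ≈ -41.510204.

-41.510204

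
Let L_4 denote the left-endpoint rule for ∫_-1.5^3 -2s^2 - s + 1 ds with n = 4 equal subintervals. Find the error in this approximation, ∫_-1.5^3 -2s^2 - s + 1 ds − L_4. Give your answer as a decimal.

-8.2265625

Exact integral: ∫_-1.5^3 f(s) ds = -19.125.
L_4 = -10.8984375.
Error = -19.125 − (-10.8984375) = -8.2265625.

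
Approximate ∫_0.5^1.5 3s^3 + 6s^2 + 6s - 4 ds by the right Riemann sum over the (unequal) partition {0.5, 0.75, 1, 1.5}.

Subinterval widths: 0.25, 0.25, 0.5.
Right endpoints: 0.75, 1, 1.5.
f(0.75) = 5.140625, f(1) = 11, f(1.5) = 28.625.
Sum = Σ Δs_i · f(s_i).
Sum = 18.34765625.

18.34765625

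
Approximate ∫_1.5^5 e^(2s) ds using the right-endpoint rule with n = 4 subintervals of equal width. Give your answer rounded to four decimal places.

23305.4653

Δs = (5 − 1.5)/4 = 0.875.
Right endpoints: 2.375, 3.25, 4.125, 5.
f(2.375) ≈ 115.5843, f(3.25) ≈ 665.1416, f(4.125) ≈ 3827.6258, f(5) ≈ 22026.4658.
Sum = Δs · [f(2.375) + f(3.25) + f(4.125) + f(5)].
Sum ≈ 23305.4653.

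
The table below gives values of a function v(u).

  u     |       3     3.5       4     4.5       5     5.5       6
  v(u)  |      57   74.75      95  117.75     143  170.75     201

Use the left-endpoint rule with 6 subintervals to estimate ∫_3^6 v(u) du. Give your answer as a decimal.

329.125

Δu = 0.5.
Sum = 0.5·[57 + 74.75 + 95 + 117.75 + 143 + 170.75] = 329.125.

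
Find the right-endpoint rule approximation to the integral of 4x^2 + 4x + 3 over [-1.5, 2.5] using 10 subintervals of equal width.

Δx = (2.5 − (-1.5))/10 = 0.4.
Right endpoints: -1.1, -0.7, -0.3, 0.1, 0.5, 0.9, 1.3, 1.7, 2.1, 2.5.
f(-1.1) = 3.44, f(-0.7) = 2.16, f(-0.3) = 2.16, f(0.1) = 3.44, f(0.5) = 6, f(0.9) = 9.84, f(1.3) = 14.96, f(1.7) = 21.36, f(2.1) = 29.04, f(2.5) = 38.
Sum = Δx · [f(-1.1) + f(-0.7) + f(-0.3) + ...].
Sum = 52.16.

52.16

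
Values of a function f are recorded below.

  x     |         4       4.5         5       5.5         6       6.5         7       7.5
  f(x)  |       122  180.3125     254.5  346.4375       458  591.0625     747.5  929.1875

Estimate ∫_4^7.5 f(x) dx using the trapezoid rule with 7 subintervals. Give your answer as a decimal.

1551.703125

Δx = 0.5.
T_7 = (0.5/2)·[122 + 2·180.3125 + 2·254.5 + 2·346.4375 + 2·458 + 2·591.0625 + 2·747.5 + 929.1875] = 1551.703125.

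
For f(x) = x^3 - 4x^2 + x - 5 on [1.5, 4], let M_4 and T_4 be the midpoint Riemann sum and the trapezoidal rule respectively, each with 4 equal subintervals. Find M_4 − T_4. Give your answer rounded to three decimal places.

M_4 ≈ -24.06982.
T_4 ≈ -23.03223.
M_4 − T_4 ≈ -1.038.

-1.038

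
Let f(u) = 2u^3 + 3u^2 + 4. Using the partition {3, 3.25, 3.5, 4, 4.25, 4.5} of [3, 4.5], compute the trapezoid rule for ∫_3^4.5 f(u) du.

235.453125

Subinterval widths: 0.25, 0.25, 0.5, 0.25, 0.25.
f(3) = 85, f(3.25) = 104.34375, f(3.5) = 126.5, f(4) = 180, f(4.25) = 211.71875, f(4.5) = 247.
On each subinterval the trapezoid contributes (Δu_i/2)·[f(u_{i-1}) + f(u_i)].
Sum = 235.453125.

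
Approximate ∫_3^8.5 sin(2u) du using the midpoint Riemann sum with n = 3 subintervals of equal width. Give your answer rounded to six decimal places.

1.172568

Δu = (8.5 − 3)/3 = 11/6.
Midpoints: 47/12, 5.75, 91/12.
f(47/12) ≈ 0.999787, f(5.75) ≈ -0.875452, f(91/12) ≈ 0.515248.
Sum = Δu · [f(47/12) + f(5.75) + f(91/12)].
Sum ≈ 1.172568.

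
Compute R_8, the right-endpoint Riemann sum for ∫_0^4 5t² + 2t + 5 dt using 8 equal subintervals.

165.5

Δt = (4 − 0)/8 = 0.5.
Right endpoints: 0.5, 1, 1.5, 2, 2.5, 3, 3.5, 4.
f(0.5) = 7.25, f(1) = 12, f(1.5) = 19.25, f(2) = 29, f(2.5) = 41.25, f(3) = 56, f(3.5) = 73.25, f(4) = 93.
Sum = Δt · [f(0.5) + f(1) + f(1.5) + ...].
Sum = 165.5.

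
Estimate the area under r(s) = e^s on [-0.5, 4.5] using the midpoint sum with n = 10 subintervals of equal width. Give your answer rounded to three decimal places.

Δs = (4.5 − (-0.5))/10 = 0.5.
Midpoints: -0.25, 0.25, 0.75, 1.25, 1.75, 2.25, 2.75, 3.25, 3.75, 4.25.
r(-0.25) ≈ 0.779, r(0.25) ≈ 1.284, r(0.75) ≈ 2.117, r(1.25) ≈ 3.490, r(1.75) ≈ 5.755, r(2.25) ≈ 9.488, r(2.75) ≈ 15.643, r(3.25) ≈ 25.790, r(3.75) ≈ 42.521, r(4.25) ≈ 70.105.
Sum = Δs · [r(-0.25) + r(0.25) + r(0.75) + ...].
Sum ≈ 88.486.

88.486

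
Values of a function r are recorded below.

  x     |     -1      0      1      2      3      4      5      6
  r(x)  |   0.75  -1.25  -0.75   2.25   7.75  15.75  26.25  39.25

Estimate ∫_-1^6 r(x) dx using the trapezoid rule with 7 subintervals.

70

Δx = 1.
T_7 = (1/2)·[0.75 + 2·(-1.25) + 2·(-0.75) + 2·2.25 + 2·7.75 + 2·15.75 + 2·26.25 + 39.25] = 70.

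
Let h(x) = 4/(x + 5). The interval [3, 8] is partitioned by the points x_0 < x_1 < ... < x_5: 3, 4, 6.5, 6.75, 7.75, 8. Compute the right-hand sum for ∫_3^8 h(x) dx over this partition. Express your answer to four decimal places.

1.7898

Subinterval widths: 1, 2.5, 0.25, 1, 0.25.
Right endpoints: 4, 6.5, 6.75, 7.75, 8.
h(4) = 4/9, h(6.5) = 8/23, h(6.75) = 16/47, h(7.75) = 16/51, h(8) = 4/13.
Sum = Σ Δx_i · h(x_i).
Sum ≈ 1.7898.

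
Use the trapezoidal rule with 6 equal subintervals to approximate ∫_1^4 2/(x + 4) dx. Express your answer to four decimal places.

Δx = (4 − 1)/6 = 0.5.
f(1) = 0.4, f(1.5) = 4/11, f(2) = 1/3, f(2.5) = 4/13, f(3) = 2/7, f(3.5) = 4/15, f(4) = 0.25.
T_6 = (Δx/2)·[f(x_0) + 2f(x_1) + ... + 2f(x_{5}) + f(x_6)].
Sum ≈ 0.9410.

0.9410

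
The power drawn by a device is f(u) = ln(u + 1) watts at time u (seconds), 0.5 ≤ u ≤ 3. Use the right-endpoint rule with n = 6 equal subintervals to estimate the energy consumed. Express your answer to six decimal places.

Δu = (3 − 0.5)/6 = 5/12.
Right endpoints: 11/12, 4/3, 1.75, 13/6, 31/12, 3.
f(11/12) ≈ 0.650588, f(4/3) ≈ 0.847298, f(1.75) ≈ 1.011601, f(13/6) ≈ 1.152680, f(31/12) ≈ 1.276293, f(3) ≈ 1.386294.
Sum = Δu · [f(11/12) + f(4/3) + f(1.75) + ...].
Sum ≈ 2.635314.

2.635314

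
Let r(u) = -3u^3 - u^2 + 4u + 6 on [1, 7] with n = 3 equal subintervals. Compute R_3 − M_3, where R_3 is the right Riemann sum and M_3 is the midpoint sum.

R_3 = -2980.
M_3 = -1708.
R_3 − M_3 = -1272.

-1272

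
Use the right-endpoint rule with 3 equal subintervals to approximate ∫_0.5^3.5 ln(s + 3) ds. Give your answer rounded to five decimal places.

5.08063

Δs = (3.5 − 0.5)/3 = 1.
Right endpoints: 1.5, 2.5, 3.5.
f(1.5) ≈ 1.50408, f(2.5) ≈ 1.70475, f(3.5) ≈ 1.87180.
Sum = Δs · [f(1.5) + f(2.5) + f(3.5)].
Sum ≈ 5.08063.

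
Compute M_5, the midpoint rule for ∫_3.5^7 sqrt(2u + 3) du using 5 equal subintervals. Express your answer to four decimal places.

Δu = (7 − 3.5)/5 = 0.7.
Midpoints: 3.85, 4.55, 5.25, 5.95, 6.65.
f(3.85) ≈ 3.2711, f(4.55) ≈ 3.4785, f(5.25) ≈ 3.6742, f(5.95) ≈ 3.8601, f(6.65) ≈ 4.0373.
Sum = Δu · [f(3.85) + f(4.55) + f(5.25) + f(5.95) + f(6.65)].
Sum ≈ 12.8248.

12.8248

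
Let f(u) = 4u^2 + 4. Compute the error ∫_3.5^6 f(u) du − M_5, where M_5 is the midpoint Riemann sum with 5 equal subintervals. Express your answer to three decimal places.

Exact integral: ∫_3.5^6 f(u) du ≈ 240.83333.
M_5 = 240.625.
Error ≈ 240.83333 − 240.625 ≈ 0.208.

0.208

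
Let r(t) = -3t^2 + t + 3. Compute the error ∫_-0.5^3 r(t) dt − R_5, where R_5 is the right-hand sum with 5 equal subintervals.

Exact integral: ∫_-0.5^3 r(t) dt = -12.25.
R_5 = -21.07.
Error = -12.25 − (-21.07) = 8.82.

8.82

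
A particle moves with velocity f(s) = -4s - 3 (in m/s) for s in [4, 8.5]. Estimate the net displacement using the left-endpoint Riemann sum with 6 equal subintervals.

-119.25

Δs = (8.5 − 4)/6 = 0.75.
Left endpoints: 4, 4.75, 5.5, 6.25, 7, 7.75.
f(4) = -19, f(4.75) = -22, f(5.5) = -25, f(6.25) = -28, f(7) = -31, f(7.75) = -34.
Sum = Δs · [f(4) + f(4.75) + f(5.5) + ...].
Sum = -119.25.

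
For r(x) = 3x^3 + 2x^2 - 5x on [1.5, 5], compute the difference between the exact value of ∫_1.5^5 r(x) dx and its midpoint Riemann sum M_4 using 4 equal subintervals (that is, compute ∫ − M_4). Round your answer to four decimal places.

6.9784

Exact integral: ∫_1.5^5 r(x) dx ≈ 489.161458.
M_4 ≈ 482.183105.
Error ≈ 489.161458 − 482.183105 ≈ 6.9784.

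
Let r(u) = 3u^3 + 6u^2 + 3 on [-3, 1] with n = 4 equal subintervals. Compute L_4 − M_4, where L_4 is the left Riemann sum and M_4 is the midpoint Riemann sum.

-21

L_4 = -12.
M_4 = 9.
L_4 − M_4 = -21.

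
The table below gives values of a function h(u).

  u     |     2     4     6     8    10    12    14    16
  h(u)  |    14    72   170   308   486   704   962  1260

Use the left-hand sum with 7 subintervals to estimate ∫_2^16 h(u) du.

Δu = 2.
Sum = 2·[14 + 72 + 170 + 308 + 486 + 704 + 962] = 5432.

5432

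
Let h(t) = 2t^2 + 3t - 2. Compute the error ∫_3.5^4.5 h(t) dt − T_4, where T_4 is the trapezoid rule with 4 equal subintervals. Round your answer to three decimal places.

Exact integral: ∫_3.5^4.5 h(t) dt ≈ 42.16667.
T_4 = 42.1875.
Error ≈ 42.16667 − 42.1875 ≈ -0.021.

-0.021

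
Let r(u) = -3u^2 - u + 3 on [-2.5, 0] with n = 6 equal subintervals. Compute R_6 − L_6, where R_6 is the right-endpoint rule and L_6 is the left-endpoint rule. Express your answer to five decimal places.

R_6 ≈ -1.8315972.
L_6 ≈ -8.6024306.
R_6 − L_6 ≈ 6.77083.

6.77083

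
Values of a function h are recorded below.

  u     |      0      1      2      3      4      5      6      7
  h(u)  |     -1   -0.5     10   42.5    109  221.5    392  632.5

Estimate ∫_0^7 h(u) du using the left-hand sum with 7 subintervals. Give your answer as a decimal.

773.5

Δu = 1.
Sum = 1·[(-1) + (-0.5) + 10 + 42.5 + 109 + 221.5 + 392] = 773.5.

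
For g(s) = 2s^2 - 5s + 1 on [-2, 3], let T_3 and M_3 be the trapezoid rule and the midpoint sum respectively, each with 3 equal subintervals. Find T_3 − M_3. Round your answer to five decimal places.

6.94444

T_3 ≈ 20.4629630.
M_3 ≈ 13.5185185.
T_3 − M_3 ≈ 6.94444.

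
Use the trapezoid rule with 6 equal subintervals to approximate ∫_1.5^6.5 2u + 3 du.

Δu = (6.5 − 1.5)/6 = 5/6.
f(1.5) = 6, f(7/3) = 23/3, f(19/6) = 28/3, f(4) = 11, f(29/6) = 38/3, f(17/3) = 43/3, f(6.5) = 16.
T_6 = (Δu/2)·[f(u_0) + 2f(u_1) + ... + 2f(u_{5}) + f(u_6)].
Sum = 55.

55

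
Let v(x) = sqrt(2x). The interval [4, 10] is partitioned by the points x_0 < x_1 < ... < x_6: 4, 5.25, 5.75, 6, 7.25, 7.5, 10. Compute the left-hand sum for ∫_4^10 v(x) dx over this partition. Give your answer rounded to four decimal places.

20.9681

Subinterval widths: 1.25, 0.5, 0.25, 1.25, 0.25, 2.5.
Left endpoints: 4, 5.25, 5.75, 6, 7.25, 7.5.
v(4) ≈ 2.8284, v(5.25) ≈ 3.2404, v(5.75) ≈ 3.3912, v(6) ≈ 3.4641, v(7.25) ≈ 3.8079, v(7.5) ≈ 3.8730.
Sum = Σ Δx_i · v(x_i).
Sum ≈ 20.9681.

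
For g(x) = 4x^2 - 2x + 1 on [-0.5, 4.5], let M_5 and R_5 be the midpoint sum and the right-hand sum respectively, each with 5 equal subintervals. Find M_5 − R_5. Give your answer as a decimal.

M_5 = 105.
R_5 = 145.
M_5 − R_5 = -40.

-40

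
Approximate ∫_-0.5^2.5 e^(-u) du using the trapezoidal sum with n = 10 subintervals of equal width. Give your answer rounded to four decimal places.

1.5784

Δu = (2.5 − (-0.5))/10 = 0.3.
f(-0.5) ≈ 1.6487, f(-0.2) ≈ 1.2214, f(0.1) ≈ 0.9048, f(0.4) ≈ 0.6703, f(0.7) ≈ 0.4966, f(1) ≈ 0.3679, f(1.3) ≈ 0.2725, f(1.6) ≈ 0.2019, f(1.9) ≈ 0.1496, f(2.2) ≈ 0.1108, f(2.5) ≈ 0.0821.
T_10 = (Δu/2)·[f(u_0) + 2f(u_1) + ... + 2f(u_{9}) + f(u_10)].
Sum ≈ 1.5784.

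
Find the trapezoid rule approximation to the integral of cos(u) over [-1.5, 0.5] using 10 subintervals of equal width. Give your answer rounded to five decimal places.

Δu = (0.5 − (-1.5))/10 = 0.2.
f(-1.5) ≈ 0.07074, f(-1.3) ≈ 0.26750, f(-1.1) ≈ 0.45360, f(-0.9) ≈ 0.62161, f(-0.7) ≈ 0.76484, f(-0.5) ≈ 0.87758, f(-0.3) ≈ 0.95534, f(-0.1) ≈ 0.99500, f(0.1) ≈ 0.99500, f(0.3) ≈ 0.95534, f(0.5) ≈ 0.87758.
T_10 = (Δu/2)·[f(u_0) + 2f(u_1) + ... + 2f(u_{9}) + f(u_10)].
Sum ≈ 1.47199.

1.47199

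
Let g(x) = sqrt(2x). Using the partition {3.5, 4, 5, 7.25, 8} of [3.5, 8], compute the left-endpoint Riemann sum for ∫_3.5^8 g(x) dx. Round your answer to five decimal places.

14.12234

Subinterval widths: 0.5, 1, 2.25, 0.75.
Left endpoints: 3.5, 4, 5, 7.25.
g(3.5) ≈ 2.64575, g(4) ≈ 2.82843, g(5) ≈ 3.16228, g(7.25) ≈ 3.80789.
Sum = Σ Δx_i · g(x_i).
Sum ≈ 14.12234.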